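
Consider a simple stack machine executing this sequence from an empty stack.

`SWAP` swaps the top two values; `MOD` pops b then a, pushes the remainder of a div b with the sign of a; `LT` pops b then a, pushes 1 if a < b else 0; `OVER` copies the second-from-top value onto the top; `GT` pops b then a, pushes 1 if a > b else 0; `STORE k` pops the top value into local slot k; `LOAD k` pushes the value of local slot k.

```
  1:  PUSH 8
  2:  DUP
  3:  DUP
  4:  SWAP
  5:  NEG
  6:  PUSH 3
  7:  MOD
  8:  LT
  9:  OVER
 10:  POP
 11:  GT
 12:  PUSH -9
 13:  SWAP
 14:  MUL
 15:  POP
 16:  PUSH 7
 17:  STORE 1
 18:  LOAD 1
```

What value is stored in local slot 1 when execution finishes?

7

PUSH 8   8
DUP      8 8
DUP      8 8 8
SWAP     8 8 8
NEG      8 8 -8
PUSH 3   8 8 -8 3
MOD      8 8 -2
LT       8 0
OVER     8 0 8
POP      8 0
GT       1
PUSH -9  1 -9
SWAP     -9 1
MUL      -9
POP      (empty)
PUSH 7   7
STORE 1  (empty)
LOAD 1   7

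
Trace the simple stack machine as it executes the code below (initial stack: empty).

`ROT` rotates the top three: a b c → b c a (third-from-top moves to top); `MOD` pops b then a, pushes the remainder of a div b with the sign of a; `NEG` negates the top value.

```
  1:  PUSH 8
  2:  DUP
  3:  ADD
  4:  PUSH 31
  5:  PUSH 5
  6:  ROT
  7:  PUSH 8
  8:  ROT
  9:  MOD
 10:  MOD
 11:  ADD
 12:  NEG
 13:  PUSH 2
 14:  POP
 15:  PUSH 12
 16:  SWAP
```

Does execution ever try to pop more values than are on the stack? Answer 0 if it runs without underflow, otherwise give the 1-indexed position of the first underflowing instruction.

PUSH 8  -> 8
DUP     -> 8 8
ADD     -> 16
PUSH 31 -> 16 31
PUSH 5  -> 16 31 5
ROT     -> 31 5 16
PUSH 8  -> 31 5 16 8
ROT     -> 31 16 8 5
MOD     -> 31 16 3
MOD     -> 31 1
ADD     -> 32
NEG     -> -32
PUSH 2  -> -32 2
POP     -> -32
PUSH 12 -> -32 12
SWAP    -> 12 -32

0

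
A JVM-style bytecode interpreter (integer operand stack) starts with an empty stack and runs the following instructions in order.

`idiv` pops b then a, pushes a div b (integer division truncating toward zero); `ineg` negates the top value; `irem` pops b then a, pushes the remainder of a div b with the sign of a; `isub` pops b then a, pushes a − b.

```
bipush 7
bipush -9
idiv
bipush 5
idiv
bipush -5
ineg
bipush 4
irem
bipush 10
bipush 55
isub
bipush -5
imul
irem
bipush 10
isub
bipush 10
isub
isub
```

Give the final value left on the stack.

bipush 7  : [7]
bipush -9 : [7, -9]
idiv      : [0]
bipush 5  : [0, 5]
idiv      : [0]
bipush -5 : [0, -5]
ineg      : [0, 5]
bipush 4  : [0, 5, 4]
irem      : [0, 1]
bipush 10 : [0, 1, 10]
bipush 55 : [0, 1, 10, 55]
isub      : [0, 1, -45]
bipush -5 : [0, 1, -45, -5]
imul      : [0, 1, 225]
irem      : [0, 1]
bipush 10 : [0, 1, 10]
isub      : [0, -9]
bipush 10 : [0, -9, 10]
isub      : [0, -19]
isub      : [19]

19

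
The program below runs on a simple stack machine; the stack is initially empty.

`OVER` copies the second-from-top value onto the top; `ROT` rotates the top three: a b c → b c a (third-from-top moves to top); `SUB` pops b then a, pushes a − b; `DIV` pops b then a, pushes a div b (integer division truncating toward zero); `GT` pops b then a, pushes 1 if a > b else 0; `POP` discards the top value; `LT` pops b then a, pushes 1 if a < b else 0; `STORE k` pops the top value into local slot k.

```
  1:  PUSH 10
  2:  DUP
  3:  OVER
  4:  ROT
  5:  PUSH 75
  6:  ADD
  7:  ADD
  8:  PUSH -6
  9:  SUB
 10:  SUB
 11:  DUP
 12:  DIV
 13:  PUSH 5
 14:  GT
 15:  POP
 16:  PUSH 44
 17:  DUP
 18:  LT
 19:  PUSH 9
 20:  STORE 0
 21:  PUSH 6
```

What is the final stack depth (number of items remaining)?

PUSH 10 -> [10]
DUP     -> [10, 10]
OVER    -> [10, 10, 10]
ROT     -> [10, 10, 10]
PUSH 75 -> [10, 10, 10, 75]
ADD     -> [10, 10, 85]
ADD     -> [10, 95]
PUSH -6 -> [10, 95, -6]
SUB     -> [10, 101]
SUB     -> [-91]
DUP     -> [-91, -91]
DIV     -> [1]
PUSH 5  -> [1, 5]
GT      -> [0]
POP     -> []
PUSH 44 -> [44]
DUP     -> [44, 44]
LT      -> [0]
PUSH 9  -> [0, 9]
STORE 0 -> [0]
PUSH 6  -> [0, 6]

2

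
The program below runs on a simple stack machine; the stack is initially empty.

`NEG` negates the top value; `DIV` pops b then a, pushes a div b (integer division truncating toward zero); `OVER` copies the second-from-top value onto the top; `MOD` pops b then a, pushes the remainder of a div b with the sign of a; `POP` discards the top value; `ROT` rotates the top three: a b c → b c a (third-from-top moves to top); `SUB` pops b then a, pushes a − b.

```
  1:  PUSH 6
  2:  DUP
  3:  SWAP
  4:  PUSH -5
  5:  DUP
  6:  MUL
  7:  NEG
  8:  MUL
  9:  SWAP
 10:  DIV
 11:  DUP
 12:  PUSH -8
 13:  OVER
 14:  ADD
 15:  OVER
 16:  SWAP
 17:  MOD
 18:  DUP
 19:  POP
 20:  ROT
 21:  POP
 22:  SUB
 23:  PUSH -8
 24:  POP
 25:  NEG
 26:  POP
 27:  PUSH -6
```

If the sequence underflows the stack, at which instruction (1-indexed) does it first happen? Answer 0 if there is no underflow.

0

PUSH 6  -> 6
DUP     -> 6 6
SWAP    -> 6 6
PUSH -5 -> 6 6 -5
DUP     -> 6 6 -5 -5
MUL     -> 6 6 25
NEG     -> 6 6 -25
MUL     -> 6 -150
SWAP    -> -150 6
DIV     -> -25
DUP     -> -25 -25
PUSH -8 -> -25 -25 -8
OVER    -> -25 -25 -8 -25
ADD     -> -25 -25 -33
OVER    -> -25 -25 -33 -25
SWAP    -> -25 -25 -25 -33
MOD     -> -25 -25 -25
DUP     -> -25 -25 -25 -25
POP     -> -25 -25 -25
ROT     -> -25 -25 -25
POP     -> -25 -25
SUB     -> 0
PUSH -8 -> 0 -8
POP     -> 0
NEG     -> 0
POP     -> (empty)
PUSH -6 -> -6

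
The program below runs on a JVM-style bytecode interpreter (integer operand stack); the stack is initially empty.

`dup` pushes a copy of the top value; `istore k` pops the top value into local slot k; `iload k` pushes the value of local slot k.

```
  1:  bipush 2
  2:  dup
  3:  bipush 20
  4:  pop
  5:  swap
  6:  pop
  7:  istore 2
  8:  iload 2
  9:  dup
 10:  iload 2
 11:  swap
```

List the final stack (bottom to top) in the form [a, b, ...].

[2, 2, 2]

bipush 2  → 2
dup       → 2 2
bipush 20 → 2 2 20
pop       → 2 2
swap      → 2 2
pop       → 2
istore 2  → (empty)
iload 2   → 2
dup       → 2 2
iload 2   → 2 2 2
swap      → 2 2 2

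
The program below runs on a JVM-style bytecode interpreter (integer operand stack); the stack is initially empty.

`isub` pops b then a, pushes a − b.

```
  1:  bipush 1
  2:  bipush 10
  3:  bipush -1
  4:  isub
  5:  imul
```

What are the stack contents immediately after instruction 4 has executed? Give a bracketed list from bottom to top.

bipush 1  -> 1
bipush 10 -> 1 10
bipush -1 -> 1 10 -1
isub      -> 1 11

[1, 11]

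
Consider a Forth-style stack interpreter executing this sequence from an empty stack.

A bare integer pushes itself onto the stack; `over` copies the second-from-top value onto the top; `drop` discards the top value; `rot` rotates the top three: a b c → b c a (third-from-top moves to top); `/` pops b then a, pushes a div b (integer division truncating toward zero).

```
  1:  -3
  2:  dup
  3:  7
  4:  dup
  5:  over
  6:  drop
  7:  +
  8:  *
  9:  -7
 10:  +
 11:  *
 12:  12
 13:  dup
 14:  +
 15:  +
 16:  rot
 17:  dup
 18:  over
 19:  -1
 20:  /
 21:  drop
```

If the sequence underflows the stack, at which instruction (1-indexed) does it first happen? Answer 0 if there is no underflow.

16

-3   -> [-3]
dup  -> [-3, -3]
7    -> [-3, -3, 7]
dup  -> [-3, -3, 7, 7]
over -> [-3, -3, 7, 7, 7]
drop -> [-3, -3, 7, 7]
+    -> [-3, -3, 14]
*    -> [-3, -42]
-7   -> [-3, -42, -7]
+    -> [-3, -49]
*    -> [147]
12   -> [147, 12]
dup  -> [147, 12, 12]
+    -> [147, 24]
+    -> [171]
rot  — needs 3 operands, stack has 1 → underflow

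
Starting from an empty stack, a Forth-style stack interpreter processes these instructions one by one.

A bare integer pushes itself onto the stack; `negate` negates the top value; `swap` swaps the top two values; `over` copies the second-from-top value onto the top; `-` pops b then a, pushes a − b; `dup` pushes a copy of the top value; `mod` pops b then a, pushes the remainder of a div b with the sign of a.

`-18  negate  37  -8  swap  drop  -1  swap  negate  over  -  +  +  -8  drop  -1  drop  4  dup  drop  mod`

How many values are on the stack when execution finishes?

-18    → [-18]
negate → [18]
37     → [18, 37]
-8     → [18, 37, -8]
swap   → [18, -8, 37]
drop   → [18, -8]
-1     → [18, -8, -1]
swap   → [18, -1, -8]
negate → [18, -1, 8]
over   → [18, -1, 8, -1]
-      → [18, -1, 9]
+      → [18, 8]
+      → [26]
-8     → [26, -8]
drop   → [26]
-1     → [26, -1]
drop   → [26]
4      → [26, 4]
dup    → [26, 4, 4]
drop   → [26, 4]
mod    → [2]

1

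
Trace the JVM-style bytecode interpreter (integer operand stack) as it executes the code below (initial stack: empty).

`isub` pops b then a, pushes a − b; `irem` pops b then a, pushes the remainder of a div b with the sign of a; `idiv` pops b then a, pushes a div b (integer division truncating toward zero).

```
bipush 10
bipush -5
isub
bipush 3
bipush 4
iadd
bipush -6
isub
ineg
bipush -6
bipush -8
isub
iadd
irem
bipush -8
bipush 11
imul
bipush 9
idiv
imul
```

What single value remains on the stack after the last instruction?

bipush 10 → [10]
bipush -5 → [10, -5]
isub      → [15]
bipush 3  → [15, 3]
bipush 4  → [15, 3, 4]
iadd      → [15, 7]
bipush -6 → [15, 7, -6]
isub      → [15, 13]
ineg      → [15, -13]
bipush -6 → [15, -13, -6]
bipush -8 → [15, -13, -6, -8]
isub      → [15, -13, 2]
iadd      → [15, -11]
irem      → [4]
bipush -8 → [4, -8]
bipush 11 → [4, -8, 11]
imul      → [4, -88]
bipush 9  → [4, -88, 9]
idiv      → [4, -9]
imul      → [-36]

-36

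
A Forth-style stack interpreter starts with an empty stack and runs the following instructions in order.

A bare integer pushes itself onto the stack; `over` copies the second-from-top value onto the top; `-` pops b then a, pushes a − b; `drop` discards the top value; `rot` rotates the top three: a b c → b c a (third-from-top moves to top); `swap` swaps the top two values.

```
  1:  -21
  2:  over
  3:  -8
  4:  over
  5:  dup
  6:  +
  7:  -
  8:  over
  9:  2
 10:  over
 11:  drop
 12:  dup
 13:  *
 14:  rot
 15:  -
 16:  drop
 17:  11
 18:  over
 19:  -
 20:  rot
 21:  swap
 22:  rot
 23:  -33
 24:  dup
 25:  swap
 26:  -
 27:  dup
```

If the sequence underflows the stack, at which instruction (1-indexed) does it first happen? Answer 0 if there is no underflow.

-21 : [-21]
over  — needs 2 operands, stack has 1 → underflow

2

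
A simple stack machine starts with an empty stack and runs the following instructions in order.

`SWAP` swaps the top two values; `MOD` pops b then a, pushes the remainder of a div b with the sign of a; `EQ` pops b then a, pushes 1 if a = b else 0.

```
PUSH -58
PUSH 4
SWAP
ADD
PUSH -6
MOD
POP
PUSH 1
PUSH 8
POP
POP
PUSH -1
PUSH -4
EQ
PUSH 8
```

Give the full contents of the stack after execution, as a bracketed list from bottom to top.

PUSH -58  [-58]
PUSH 4    [-58, 4]
SWAP      [4, -58]
ADD       [-54]
PUSH -6   [-54, -6]
MOD       [0]
POP       []
PUSH 1    [1]
PUSH 8    [1, 8]
POP       [1]
POP       []
PUSH -1   [-1]
PUSH -4   [-1, -4]
EQ        [0]
PUSH 8    [0, 8]

[0, 8]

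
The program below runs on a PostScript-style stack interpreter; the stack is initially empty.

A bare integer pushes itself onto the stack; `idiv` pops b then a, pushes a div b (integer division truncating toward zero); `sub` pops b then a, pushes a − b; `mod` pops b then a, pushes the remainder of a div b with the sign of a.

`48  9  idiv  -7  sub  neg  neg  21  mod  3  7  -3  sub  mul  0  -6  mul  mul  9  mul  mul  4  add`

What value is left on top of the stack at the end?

4

48    [48]
9     [48, 9]
idiv  [5]
-7    [5, -7]
sub   [12]
neg   [-12]
neg   [12]
21    [12, 21]
mod   [12]
3     [12, 3]
7     [12, 3, 7]
-3    [12, 3, 7, -3]
sub   [12, 3, 10]
mul   [12, 30]
0     [12, 30, 0]
-6    [12, 30, 0, -6]
mul   [12, 30, 0]
mul   [12, 0]
9     [12, 0, 9]
mul   [12, 0]
mul   [0]
4     [0, 4]
add   [4]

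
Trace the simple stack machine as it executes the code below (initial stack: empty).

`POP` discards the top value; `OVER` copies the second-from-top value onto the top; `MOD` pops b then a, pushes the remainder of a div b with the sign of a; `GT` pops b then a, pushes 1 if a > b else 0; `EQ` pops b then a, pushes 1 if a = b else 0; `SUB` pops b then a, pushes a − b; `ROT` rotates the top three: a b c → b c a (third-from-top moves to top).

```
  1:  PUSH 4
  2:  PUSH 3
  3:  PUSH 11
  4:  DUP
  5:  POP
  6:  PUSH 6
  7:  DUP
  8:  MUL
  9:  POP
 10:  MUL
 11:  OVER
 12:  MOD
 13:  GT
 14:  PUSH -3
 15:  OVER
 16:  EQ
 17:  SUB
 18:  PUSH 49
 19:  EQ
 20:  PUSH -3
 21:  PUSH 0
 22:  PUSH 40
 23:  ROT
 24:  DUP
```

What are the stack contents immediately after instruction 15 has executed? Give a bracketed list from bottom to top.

PUSH 4  -> 4
PUSH 3  -> 4 3
PUSH 11 -> 4 3 11
DUP     -> 4 3 11 11
POP     -> 4 3 11
PUSH 6  -> 4 3 11 6
DUP     -> 4 3 11 6 6
MUL     -> 4 3 11 36
POP     -> 4 3 11
MUL     -> 4 33
OVER    -> 4 33 4
MOD     -> 4 1
GT      -> 1
PUSH -3 -> 1 -3
OVER    -> 1 -3 1

[1, -3, 1]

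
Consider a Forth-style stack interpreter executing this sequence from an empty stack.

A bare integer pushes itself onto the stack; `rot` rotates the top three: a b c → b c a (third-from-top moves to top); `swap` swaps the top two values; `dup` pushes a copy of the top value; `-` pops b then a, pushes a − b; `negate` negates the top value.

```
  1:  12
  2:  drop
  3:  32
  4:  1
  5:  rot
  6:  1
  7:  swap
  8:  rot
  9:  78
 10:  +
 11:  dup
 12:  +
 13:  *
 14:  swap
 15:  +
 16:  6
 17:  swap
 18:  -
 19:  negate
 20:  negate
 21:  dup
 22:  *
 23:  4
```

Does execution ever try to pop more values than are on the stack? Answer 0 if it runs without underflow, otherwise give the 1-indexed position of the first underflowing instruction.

12   -> 12
drop -> (empty)
32   -> 32
1    -> 32 1
rot  — needs 3 operands, stack has 2 → underflow

5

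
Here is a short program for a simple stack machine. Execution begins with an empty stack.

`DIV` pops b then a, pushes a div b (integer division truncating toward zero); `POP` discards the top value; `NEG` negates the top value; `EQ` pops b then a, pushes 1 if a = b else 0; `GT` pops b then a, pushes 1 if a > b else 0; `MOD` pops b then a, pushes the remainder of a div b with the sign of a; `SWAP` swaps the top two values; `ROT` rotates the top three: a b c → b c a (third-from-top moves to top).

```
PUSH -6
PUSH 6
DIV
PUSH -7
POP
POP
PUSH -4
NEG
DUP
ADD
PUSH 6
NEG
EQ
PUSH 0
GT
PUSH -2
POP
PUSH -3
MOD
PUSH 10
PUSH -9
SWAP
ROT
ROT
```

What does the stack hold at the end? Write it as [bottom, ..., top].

[10, 0, -9]

PUSH -6 → [-6]
PUSH 6  → [-6, 6]
DIV     → [-1]
PUSH -7 → [-1, -7]
POP     → [-1]
POP     → []
PUSH -4 → [-4]
NEG     → [4]
DUP     → [4, 4]
ADD     → [8]
PUSH 6  → [8, 6]
NEG     → [8, -6]
EQ      → [0]
PUSH 0  → [0, 0]
GT      → [0]
PUSH -2 → [0, -2]
POP     → [0]
PUSH -3 → [0, -3]
MOD     → [0]
PUSH 10 → [0, 10]
PUSH -9 → [0, 10, -9]
SWAP    → [0, -9, 10]
ROT     → [-9, 10, 0]
ROT     → [10, 0, -9]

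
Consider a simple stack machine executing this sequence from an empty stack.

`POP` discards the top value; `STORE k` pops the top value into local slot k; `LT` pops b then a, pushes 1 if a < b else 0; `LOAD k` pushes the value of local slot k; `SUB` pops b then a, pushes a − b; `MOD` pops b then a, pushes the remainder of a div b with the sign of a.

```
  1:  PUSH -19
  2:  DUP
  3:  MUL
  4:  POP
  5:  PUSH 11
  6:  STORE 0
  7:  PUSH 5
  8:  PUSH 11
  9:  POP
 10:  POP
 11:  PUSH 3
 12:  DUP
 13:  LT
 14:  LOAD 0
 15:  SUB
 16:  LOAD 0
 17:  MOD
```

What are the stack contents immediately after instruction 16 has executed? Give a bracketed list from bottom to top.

[-11, 11]

PUSH -19 → [-19]
DUP      → [-19, -19]
MUL      → [361]
POP      → []
PUSH 11  → [11]
STORE 0  → []
PUSH 5   → [5]
PUSH 11  → [5, 11]
POP      → [5]
POP      → []
PUSH 3   → [3]
DUP      → [3, 3]
LT       → [0]
LOAD 0   → [0, 11]
SUB      → [-11]
LOAD 0   → [-11, 11]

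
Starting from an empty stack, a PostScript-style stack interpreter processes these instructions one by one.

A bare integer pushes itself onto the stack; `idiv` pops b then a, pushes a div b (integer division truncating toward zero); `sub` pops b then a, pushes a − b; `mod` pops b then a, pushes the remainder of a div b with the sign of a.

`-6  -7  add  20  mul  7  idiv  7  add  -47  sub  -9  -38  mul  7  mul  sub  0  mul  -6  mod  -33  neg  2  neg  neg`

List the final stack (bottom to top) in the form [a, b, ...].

[0, 33, 2]

-6   -> -6
-7   -> -6 -7
add  -> -13
20   -> -13 20
mul  -> -260
7    -> -260 7
idiv -> -37
7    -> -37 7
add  -> -30
-47  -> -30 -47
sub  -> 17
-9   -> 17 -9
-38  -> 17 -9 -38
mul  -> 17 342
7    -> 17 342 7
mul  -> 17 2394
sub  -> -2377
0    -> -2377 0
mul  -> 0
-6   -> 0 -6
mod  -> 0
-33  -> 0 -33
neg  -> 0 33
2    -> 0 33 2
neg  -> 0 33 -2
neg  -> 0 33 2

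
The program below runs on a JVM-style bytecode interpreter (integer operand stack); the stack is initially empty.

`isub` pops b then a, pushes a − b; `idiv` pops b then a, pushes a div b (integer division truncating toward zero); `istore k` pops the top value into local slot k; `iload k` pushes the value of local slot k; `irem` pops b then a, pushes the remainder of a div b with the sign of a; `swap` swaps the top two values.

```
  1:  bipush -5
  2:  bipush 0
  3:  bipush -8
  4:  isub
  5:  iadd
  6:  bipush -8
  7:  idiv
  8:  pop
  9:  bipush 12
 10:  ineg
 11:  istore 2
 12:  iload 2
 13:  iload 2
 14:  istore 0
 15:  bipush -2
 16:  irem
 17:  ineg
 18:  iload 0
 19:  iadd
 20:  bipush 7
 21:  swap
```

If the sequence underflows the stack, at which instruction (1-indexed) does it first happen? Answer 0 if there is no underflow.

bipush -5 : [-5]
bipush 0  : [-5, 0]
bipush -8 : [-5, 0, -8]
isub      : [-5, 8]
iadd      : [3]
bipush -8 : [3, -8]
idiv      : [0]
pop       : []
bipush 12 : [12]
ineg      : [-12]
istore 2  : []
iload 2   : [-12]
iload 2   : [-12, -12]
istore 0  : [-12]
bipush -2 : [-12, -2]
irem      : [0]
ineg      : [0]
iload 0   : [0, -12]
iadd      : [-12]
bipush 7  : [-12, 7]
swap      : [7, -12]

0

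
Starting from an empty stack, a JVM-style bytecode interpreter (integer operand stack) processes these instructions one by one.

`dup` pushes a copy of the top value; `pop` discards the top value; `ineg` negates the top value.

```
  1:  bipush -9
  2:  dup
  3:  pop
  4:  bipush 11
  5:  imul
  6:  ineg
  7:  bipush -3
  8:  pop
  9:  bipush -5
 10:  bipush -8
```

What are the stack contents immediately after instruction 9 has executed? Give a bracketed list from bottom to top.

[99, -5]

bipush -9 -> -9
dup       -> -9 -9
pop       -> -9
bipush 11 -> -9 11
imul      -> -99
ineg      -> 99
bipush -3 -> 99 -3
pop       -> 99
bipush -5 -> 99 -5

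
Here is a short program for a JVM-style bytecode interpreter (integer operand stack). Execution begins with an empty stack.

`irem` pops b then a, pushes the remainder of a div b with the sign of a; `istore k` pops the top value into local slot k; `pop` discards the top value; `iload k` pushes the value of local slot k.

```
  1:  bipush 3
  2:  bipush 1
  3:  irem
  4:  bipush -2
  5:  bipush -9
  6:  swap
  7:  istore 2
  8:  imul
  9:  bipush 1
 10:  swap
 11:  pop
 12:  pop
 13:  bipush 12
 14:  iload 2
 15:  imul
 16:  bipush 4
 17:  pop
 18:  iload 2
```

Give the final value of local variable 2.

bipush 3   3
bipush 1   3 1
irem       0
bipush -2  0 -2
bipush -9  0 -2 -9
swap       0 -9 -2
istore 2   0 -9
imul       0
bipush 1   0 1
swap       1 0
pop        1
pop        (empty)
bipush 12  12
iload 2    12 -2
imul       -24
bipush 4   -24 4
pop        -24
iload 2    -24 -2

-2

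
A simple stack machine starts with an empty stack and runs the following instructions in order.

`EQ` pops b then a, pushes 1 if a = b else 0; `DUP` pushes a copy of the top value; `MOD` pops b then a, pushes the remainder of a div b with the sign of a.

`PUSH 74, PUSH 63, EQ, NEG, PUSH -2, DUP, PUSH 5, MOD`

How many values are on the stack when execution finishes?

3

PUSH 74  [74]
PUSH 63  [74, 63]
EQ       [0]
NEG      [0]
PUSH -2  [0, -2]
DUP      [0, -2, -2]
PUSH 5   [0, -2, -2, 5]
MOD      [0, -2, -2]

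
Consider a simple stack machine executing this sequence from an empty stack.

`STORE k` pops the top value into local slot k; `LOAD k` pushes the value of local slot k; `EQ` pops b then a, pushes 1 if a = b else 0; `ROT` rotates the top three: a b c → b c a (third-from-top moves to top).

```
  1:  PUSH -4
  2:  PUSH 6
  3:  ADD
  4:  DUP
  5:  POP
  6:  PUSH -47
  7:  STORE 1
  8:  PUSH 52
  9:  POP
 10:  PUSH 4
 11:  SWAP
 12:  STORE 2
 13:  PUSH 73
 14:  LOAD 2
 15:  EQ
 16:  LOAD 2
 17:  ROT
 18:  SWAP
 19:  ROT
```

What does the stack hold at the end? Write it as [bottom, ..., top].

[4, 2, 0]

PUSH -4  : [-4]
PUSH 6   : [-4, 6]
ADD      : [2]
DUP      : [2, 2]
POP      : [2]
PUSH -47 : [2, -47]
STORE 1  : [2]
PUSH 52  : [2, 52]
POP      : [2]
PUSH 4   : [2, 4]
SWAP     : [4, 2]
STORE 2  : [4]
PUSH 73  : [4, 73]
LOAD 2   : [4, 73, 2]
EQ       : [4, 0]
LOAD 2   : [4, 0, 2]
ROT      : [0, 2, 4]
SWAP     : [0, 4, 2]
ROT      : [4, 2, 0]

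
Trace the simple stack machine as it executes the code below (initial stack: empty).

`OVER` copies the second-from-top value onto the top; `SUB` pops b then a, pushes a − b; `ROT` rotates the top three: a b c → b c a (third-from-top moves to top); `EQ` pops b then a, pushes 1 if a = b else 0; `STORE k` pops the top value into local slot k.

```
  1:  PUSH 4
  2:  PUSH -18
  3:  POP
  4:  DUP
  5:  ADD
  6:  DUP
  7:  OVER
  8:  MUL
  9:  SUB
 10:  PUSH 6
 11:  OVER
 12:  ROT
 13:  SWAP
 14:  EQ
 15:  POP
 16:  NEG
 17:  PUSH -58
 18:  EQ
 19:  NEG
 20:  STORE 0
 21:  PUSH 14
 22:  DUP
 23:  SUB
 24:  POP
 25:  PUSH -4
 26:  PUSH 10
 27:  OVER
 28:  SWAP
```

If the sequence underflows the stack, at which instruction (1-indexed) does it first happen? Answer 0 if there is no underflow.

0

PUSH 4   → 4
PUSH -18 → 4 -18
POP      → 4
DUP      → 4 4
ADD      → 8
DUP      → 8 8
OVER     → 8 8 8
MUL      → 8 64
SUB      → -56
PUSH 6   → -56 6
OVER     → -56 6 -56
ROT      → 6 -56 -56
SWAP     → 6 -56 -56
EQ       → 6 1
POP      → 6
NEG      → -6
PUSH -58 → -6 -58
EQ       → 0
NEG      → 0
STORE 0  → (empty)
PUSH 14  → 14
DUP      → 14 14
SUB      → 0
POP      → (empty)
PUSH -4  → -4
PUSH 10  → -4 10
OVER     → -4 10 -4
SWAP     → -4 -4 10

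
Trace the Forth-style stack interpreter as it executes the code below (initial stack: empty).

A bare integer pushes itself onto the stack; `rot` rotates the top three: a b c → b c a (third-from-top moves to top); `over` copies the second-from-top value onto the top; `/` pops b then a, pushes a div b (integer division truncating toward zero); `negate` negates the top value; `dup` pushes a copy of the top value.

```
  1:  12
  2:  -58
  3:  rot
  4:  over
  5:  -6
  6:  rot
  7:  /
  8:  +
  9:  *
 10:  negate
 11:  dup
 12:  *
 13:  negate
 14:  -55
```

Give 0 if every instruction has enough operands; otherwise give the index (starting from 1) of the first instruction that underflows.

12  → 12
-58 → 12 -58
rot  — needs 3 operands, stack has 2 → underflow

3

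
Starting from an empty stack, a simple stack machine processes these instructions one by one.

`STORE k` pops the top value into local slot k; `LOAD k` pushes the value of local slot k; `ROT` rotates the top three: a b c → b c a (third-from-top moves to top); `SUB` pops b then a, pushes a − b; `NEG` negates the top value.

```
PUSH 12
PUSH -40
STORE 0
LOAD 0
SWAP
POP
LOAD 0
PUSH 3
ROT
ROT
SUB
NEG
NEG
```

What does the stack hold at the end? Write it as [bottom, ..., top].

PUSH 12  -> [12]
PUSH -40 -> [12, -40]
STORE 0  -> [12]
LOAD 0   -> [12, -40]
SWAP     -> [-40, 12]
POP      -> [-40]
LOAD 0   -> [-40, -40]
PUSH 3   -> [-40, -40, 3]
ROT      -> [-40, 3, -40]
ROT      -> [3, -40, -40]
SUB      -> [3, 0]
NEG      -> [3, 0]
NEG      -> [3, 0]

[3, 0]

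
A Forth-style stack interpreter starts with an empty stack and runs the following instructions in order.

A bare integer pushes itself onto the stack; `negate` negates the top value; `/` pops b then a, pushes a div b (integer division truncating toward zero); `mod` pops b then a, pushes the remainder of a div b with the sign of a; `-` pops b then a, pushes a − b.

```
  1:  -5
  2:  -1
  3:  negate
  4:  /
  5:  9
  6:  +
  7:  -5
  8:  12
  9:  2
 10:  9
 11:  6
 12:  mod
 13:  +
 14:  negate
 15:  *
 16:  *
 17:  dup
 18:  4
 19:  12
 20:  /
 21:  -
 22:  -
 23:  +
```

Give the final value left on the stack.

4

-5     -> [-5]
-1     -> [-5, -1]
negate -> [-5, 1]
/      -> [-5]
9      -> [-5, 9]
+      -> [4]
-5     -> [4, -5]
12     -> [4, -5, 12]
2      -> [4, -5, 12, 2]
9      -> [4, -5, 12, 2, 9]
6      -> [4, -5, 12, 2, 9, 6]
mod    -> [4, -5, 12, 2, 3]
+      -> [4, -5, 12, 5]
negate -> [4, -5, 12, -5]
*      -> [4, -5, -60]
*      -> [4, 300]
dup    -> [4, 300, 300]
4      -> [4, 300, 300, 4]
12     -> [4, 300, 300, 4, 12]
/      -> [4, 300, 300, 0]
-      -> [4, 300, 300]
-      -> [4, 0]
+      -> [4]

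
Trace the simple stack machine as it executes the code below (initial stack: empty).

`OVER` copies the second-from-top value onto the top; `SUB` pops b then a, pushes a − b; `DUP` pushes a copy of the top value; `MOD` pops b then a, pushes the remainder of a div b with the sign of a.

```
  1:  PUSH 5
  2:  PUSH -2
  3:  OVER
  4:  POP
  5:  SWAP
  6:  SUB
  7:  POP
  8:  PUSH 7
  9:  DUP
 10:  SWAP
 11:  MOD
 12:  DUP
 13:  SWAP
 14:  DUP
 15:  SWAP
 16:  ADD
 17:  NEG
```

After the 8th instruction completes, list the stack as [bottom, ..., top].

[7]

PUSH 5  : 5
PUSH -2 : 5 -2
OVER    : 5 -2 5
POP     : 5 -2
SWAP    : -2 5
SUB     : -7
POP     : (empty)
PUSH 7  : 7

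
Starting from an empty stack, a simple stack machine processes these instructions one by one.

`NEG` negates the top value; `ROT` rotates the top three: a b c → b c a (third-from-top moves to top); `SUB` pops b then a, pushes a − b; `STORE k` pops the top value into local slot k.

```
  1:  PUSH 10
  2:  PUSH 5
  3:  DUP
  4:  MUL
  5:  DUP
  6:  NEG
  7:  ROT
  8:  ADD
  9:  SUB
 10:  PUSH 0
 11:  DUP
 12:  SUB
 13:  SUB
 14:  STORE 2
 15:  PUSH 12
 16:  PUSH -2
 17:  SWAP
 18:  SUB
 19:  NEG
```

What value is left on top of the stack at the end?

14

PUSH 10 → 10
PUSH 5  → 10 5
DUP     → 10 5 5
MUL     → 10 25
DUP     → 10 25 25
NEG     → 10 25 -25
ROT     → 25 -25 10
ADD     → 25 -15
SUB     → 40
PUSH 0  → 40 0
DUP     → 40 0 0
SUB     → 40 0
SUB     → 40
STORE 2 → (empty)
PUSH 12 → 12
PUSH -2 → 12 -2
SWAP    → -2 12
SUB     → -14
NEG     → 14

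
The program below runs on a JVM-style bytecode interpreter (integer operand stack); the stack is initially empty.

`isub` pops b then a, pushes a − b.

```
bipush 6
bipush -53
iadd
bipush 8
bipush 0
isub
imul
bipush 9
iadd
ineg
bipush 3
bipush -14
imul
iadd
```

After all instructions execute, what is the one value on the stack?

bipush 6    [6]
bipush -53  [6, -53]
iadd        [-47]
bipush 8    [-47, 8]
bipush 0    [-47, 8, 0]
isub        [-47, 8]
imul        [-376]
bipush 9    [-376, 9]
iadd        [-367]
ineg        [367]
bipush 3    [367, 3]
bipush -14  [367, 3, -14]
imul        [367, -42]
iadd        [325]

325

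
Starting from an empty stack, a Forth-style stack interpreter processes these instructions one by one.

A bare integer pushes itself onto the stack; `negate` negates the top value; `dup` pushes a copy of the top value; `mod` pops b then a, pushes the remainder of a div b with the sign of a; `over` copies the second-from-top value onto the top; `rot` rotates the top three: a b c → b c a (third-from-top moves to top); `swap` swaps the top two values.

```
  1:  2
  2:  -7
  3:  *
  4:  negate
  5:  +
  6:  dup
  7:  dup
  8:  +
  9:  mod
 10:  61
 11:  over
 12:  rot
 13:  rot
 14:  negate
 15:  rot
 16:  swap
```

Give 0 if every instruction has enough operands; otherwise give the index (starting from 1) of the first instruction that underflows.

2      : [2]
-7     : [2, -7]
*      : [-14]
negate : [14]
+  — needs 2 operands, stack has 1 → underflow

5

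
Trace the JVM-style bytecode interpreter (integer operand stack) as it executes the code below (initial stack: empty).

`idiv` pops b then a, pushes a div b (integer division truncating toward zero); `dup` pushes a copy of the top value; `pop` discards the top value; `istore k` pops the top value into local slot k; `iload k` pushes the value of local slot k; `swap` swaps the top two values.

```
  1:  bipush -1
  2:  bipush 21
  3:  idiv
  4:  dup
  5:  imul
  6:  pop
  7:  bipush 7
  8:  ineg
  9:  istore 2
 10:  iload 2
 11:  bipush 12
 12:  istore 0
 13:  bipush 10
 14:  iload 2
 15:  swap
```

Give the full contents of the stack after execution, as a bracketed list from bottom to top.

bipush -1 : -1
bipush 21 : -1 21
idiv      : 0
dup       : 0 0
imul      : 0
pop       : (empty)
bipush 7  : 7
ineg      : -7
istore 2  : (empty)
iload 2   : -7
bipush 12 : -7 12
istore 0  : -7
bipush 10 : -7 10
iload 2   : -7 10 -7
swap      : -7 -7 10

[-7, -7, 10]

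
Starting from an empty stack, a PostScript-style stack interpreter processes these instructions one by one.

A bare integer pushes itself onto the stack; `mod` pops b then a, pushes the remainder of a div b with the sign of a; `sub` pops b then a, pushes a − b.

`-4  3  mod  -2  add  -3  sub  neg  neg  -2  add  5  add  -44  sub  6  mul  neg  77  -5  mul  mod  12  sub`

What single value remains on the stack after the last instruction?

-4  : -4
3   : -4 3
mod : -1
-2  : -1 -2
add : -3
-3  : -3 -3
sub : 0
neg : 0
neg : 0
-2  : 0 -2
add : -2
5   : -2 5
add : 3
-44 : 3 -44
sub : 47
6   : 47 6
mul : 282
neg : -282
77  : -282 77
-5  : -282 77 -5
mul : -282 -385
mod : -282
12  : -282 12
sub : -294

-294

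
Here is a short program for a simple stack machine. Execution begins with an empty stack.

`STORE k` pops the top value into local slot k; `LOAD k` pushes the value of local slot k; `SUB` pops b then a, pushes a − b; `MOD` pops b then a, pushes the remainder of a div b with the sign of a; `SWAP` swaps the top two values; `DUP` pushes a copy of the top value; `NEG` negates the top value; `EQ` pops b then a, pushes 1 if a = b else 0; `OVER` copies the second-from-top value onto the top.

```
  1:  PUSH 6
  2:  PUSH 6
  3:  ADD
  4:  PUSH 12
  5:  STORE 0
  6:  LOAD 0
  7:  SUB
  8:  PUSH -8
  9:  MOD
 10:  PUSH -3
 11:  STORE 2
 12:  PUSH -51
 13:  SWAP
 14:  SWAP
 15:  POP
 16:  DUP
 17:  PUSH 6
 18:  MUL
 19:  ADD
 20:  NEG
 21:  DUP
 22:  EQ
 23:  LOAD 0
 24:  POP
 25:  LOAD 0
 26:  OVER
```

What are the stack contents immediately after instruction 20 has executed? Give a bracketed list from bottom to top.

PUSH 6   → [6]
PUSH 6   → [6, 6]
ADD      → [12]
PUSH 12  → [12, 12]
STORE 0  → [12]
LOAD 0   → [12, 12]
SUB      → [0]
PUSH -8  → [0, -8]
MOD      → [0]
PUSH -3  → [0, -3]
STORE 2  → [0]
PUSH -51 → [0, -51]
SWAP     → [-51, 0]
SWAP     → [0, -51]
POP      → [0]
DUP      → [0, 0]
PUSH 6   → [0, 0, 6]
MUL      → [0, 0]
ADD      → [0]
NEG      → [0]

[0]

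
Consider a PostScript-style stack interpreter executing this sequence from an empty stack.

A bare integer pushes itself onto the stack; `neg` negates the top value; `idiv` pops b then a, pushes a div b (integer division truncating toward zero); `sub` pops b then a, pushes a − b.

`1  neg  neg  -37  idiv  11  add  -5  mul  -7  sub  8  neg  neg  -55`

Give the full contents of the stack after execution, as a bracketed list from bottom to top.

[-48, 8, -55]

1     1
neg   -1
neg   1
-37   1 -37
idiv  0
11    0 11
add   11
-5    11 -5
mul   -55
-7    -55 -7
sub   -48
8     -48 8
neg   -48 -8
neg   -48 8
-55   -48 8 -55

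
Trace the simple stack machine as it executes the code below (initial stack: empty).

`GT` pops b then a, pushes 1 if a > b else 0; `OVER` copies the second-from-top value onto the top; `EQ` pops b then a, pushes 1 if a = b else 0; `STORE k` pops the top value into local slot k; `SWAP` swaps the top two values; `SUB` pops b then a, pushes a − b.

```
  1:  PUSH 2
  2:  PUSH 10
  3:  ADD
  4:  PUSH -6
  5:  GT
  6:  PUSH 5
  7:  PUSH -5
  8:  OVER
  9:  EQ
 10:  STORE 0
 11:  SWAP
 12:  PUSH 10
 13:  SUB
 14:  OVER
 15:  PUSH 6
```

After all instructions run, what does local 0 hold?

0

PUSH 2  → 2
PUSH 10 → 2 10
ADD     → 12
PUSH -6 → 12 -6
GT      → 1
PUSH 5  → 1 5
PUSH -5 → 1 5 -5
OVER    → 1 5 -5 5
EQ      → 1 5 0
STORE 0 → 1 5
SWAP    → 5 1
PUSH 10 → 5 1 10
SUB     → 5 -9
OVER    → 5 -9 5
PUSH 6  → 5 -9 5 6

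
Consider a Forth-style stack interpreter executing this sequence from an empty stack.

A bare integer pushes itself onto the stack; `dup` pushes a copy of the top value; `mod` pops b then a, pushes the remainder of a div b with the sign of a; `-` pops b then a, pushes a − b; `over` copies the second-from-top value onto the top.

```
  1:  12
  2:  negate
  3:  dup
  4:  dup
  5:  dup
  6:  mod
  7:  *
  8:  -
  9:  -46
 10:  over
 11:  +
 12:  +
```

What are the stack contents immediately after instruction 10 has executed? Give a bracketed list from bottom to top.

12     → [12]
negate → [-12]
dup    → [-12, -12]
dup    → [-12, -12, -12]
dup    → [-12, -12, -12, -12]
mod    → [-12, -12, 0]
*      → [-12, 0]
-      → [-12]
-46    → [-12, -46]
over   → [-12, -46, -12]

[-12, -46, -12]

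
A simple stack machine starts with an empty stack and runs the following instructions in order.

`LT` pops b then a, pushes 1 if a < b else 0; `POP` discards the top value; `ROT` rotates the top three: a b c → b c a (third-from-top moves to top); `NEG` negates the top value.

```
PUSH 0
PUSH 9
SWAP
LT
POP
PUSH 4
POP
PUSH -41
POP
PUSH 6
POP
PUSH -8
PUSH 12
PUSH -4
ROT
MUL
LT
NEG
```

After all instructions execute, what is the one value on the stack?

-1

PUSH 0    [0]
PUSH 9    [0, 9]
SWAP      [9, 0]
LT        [0]
POP       []
PUSH 4    [4]
POP       []
PUSH -41  [-41]
POP       []
PUSH 6    [6]
POP       []
PUSH -8   [-8]
PUSH 12   [-8, 12]
PUSH -4   [-8, 12, -4]
ROT       [12, -4, -8]
MUL       [12, 32]
LT        [1]
NEG       [-1]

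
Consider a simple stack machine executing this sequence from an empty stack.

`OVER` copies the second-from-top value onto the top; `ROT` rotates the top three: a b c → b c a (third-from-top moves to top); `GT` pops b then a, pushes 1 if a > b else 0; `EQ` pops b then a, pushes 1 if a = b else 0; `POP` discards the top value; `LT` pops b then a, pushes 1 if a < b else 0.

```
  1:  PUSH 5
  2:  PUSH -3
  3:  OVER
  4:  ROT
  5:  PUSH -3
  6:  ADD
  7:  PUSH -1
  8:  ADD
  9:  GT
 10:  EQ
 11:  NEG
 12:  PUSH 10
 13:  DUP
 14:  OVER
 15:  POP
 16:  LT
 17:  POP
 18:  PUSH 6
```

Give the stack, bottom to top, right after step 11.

PUSH 5  -> [5]
PUSH -3 -> [5, -3]
OVER    -> [5, -3, 5]
ROT     -> [-3, 5, 5]
PUSH -3 -> [-3, 5, 5, -3]
ADD     -> [-3, 5, 2]
PUSH -1 -> [-3, 5, 2, -1]
ADD     -> [-3, 5, 1]
GT      -> [-3, 1]
EQ      -> [0]
NEG     -> [0]

[0]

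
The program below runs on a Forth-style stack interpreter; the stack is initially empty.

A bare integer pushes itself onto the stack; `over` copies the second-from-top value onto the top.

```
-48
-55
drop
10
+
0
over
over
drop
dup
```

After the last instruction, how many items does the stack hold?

4

-48  -> [-48]
-55  -> [-48, -55]
drop -> [-48]
10   -> [-48, 10]
+    -> [-38]
0    -> [-38, 0]
over -> [-38, 0, -38]
over -> [-38, 0, -38, 0]
drop -> [-38, 0, -38]
dup  -> [-38, 0, -38, -38]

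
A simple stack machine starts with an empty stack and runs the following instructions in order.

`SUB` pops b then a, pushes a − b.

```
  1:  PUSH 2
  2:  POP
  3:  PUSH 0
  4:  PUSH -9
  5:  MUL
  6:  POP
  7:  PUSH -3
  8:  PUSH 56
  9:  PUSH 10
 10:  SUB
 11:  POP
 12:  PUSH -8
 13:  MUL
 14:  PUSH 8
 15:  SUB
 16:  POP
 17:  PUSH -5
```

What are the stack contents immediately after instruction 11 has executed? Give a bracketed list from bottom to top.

[-3]

PUSH 2  : [2]
POP     : []
PUSH 0  : [0]
PUSH -9 : [0, -9]
MUL     : [0]
POP     : []
PUSH -3 : [-3]
PUSH 56 : [-3, 56]
PUSH 10 : [-3, 56, 10]
SUB     : [-3, 46]
POP     : [-3]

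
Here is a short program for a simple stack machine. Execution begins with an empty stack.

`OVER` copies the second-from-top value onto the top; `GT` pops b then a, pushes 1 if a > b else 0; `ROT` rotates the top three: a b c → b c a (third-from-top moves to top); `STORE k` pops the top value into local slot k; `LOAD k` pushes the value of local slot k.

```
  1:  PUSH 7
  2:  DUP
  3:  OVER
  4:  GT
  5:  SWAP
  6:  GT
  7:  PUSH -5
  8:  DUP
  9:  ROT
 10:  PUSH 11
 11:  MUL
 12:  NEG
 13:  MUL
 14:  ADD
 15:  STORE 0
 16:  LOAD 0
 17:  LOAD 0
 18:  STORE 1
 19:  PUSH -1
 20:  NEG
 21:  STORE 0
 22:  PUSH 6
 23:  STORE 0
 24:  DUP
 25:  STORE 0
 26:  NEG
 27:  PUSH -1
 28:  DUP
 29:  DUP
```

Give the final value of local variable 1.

PUSH 7  : 7
DUP     : 7 7
OVER    : 7 7 7
GT      : 7 0
SWAP    : 0 7
GT      : 0
PUSH -5 : 0 -5
DUP     : 0 -5 -5
ROT     : -5 -5 0
PUSH 11 : -5 -5 0 11
MUL     : -5 -5 0
NEG     : -5 -5 0
MUL     : -5 0
ADD     : -5
STORE 0 : (empty)
LOAD 0  : -5
LOAD 0  : -5 -5
STORE 1 : -5
PUSH -1 : -5 -1
NEG     : -5 1
STORE 0 : -5
PUSH 6  : -5 6
STORE 0 : -5
DUP     : -5 -5
STORE 0 : -5
NEG     : 5
PUSH -1 : 5 -1
DUP     : 5 -1 -1
DUP     : 5 -1 -1 -1

-5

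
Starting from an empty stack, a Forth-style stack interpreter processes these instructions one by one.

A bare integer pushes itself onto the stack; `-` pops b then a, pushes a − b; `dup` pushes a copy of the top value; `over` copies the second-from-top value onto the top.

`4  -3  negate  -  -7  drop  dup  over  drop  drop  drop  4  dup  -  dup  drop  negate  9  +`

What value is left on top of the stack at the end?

4      → [4]
-3     → [4, -3]
negate → [4, 3]
-      → [1]
-7     → [1, -7]
drop   → [1]
dup    → [1, 1]
over   → [1, 1, 1]
drop   → [1, 1]
drop   → [1]
drop   → []
4      → [4]
dup    → [4, 4]
-      → [0]
dup    → [0, 0]
drop   → [0]
negate → [0]
9      → [0, 9]
+      → [9]

9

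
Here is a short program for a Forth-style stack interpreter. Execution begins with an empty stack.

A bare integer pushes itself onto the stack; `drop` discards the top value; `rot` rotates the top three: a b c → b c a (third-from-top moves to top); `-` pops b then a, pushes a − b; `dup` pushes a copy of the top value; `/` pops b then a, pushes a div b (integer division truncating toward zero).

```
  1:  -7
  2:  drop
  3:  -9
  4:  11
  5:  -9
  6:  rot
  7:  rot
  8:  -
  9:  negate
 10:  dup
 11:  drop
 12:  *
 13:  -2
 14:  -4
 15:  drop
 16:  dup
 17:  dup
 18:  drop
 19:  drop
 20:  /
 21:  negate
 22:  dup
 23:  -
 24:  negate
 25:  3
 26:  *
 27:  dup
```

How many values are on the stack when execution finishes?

-7      -7
drop    (empty)
-9      -9
11      -9 11
-9      -9 11 -9
rot     11 -9 -9
rot     -9 -9 11
-       -9 -20
negate  -9 20
dup     -9 20 20
drop    -9 20
*       -180
-2      -180 -2
-4      -180 -2 -4
drop    -180 -2
dup     -180 -2 -2
dup     -180 -2 -2 -2
drop    -180 -2 -2
drop    -180 -2
/       90
negate  -90
dup     -90 -90
-       0
negate  0
3       0 3
*       0
dup     0 0

2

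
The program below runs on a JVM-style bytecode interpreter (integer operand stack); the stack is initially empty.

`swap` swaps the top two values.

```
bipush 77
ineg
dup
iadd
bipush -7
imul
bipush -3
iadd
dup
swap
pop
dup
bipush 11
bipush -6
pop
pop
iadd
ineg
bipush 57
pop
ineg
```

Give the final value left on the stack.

2150

bipush 77 : [77]
ineg      : [-77]
dup       : [-77, -77]
iadd      : [-154]
bipush -7 : [-154, -7]
imul      : [1078]
bipush -3 : [1078, -3]
iadd      : [1075]
dup       : [1075, 1075]
swap      : [1075, 1075]
pop       : [1075]
dup       : [1075, 1075]
bipush 11 : [1075, 1075, 11]
bipush -6 : [1075, 1075, 11, -6]
pop       : [1075, 1075, 11]
pop       : [1075, 1075]
iadd      : [2150]
ineg      : [-2150]
bipush 57 : [-2150, 57]
pop       : [-2150]
ineg      : [2150]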